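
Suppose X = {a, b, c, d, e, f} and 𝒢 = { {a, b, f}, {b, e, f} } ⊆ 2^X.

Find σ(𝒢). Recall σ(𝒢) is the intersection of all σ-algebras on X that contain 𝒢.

|σ(𝒢)| = 16.  σ(𝒢) = { {}, {a}, {e}, {a, e}, {b, f}, {c, d}, {a, b, f}, {a, c, d}, {b, e, f}, {c, d, e}, {a, b, e, f}, {a, c, d, e}, {b, c, d, f}, {a, b, c, d, f}, {b, c, d, e, f}, X }

Working:
Initial family (4 sets): { {}, {a, b, f}, {b, e, f}, X }.
Round 1: +3 →
  {a, c, d}  = ᶜ of {b, e, f}
  {c, d, e}  = ᶜ of {a, b, f}
  {a, b, e, f}  = {b, e, f} ∪ {a, b, f}
Round 2 adds 4:
  {c, d}  = ᶜ of {a, b, e, f}
  {a, c, d, e}  = {c, d, e} ∪ {a, c, d}
  {a, b, c, d, f}  = {a, c, d} ∪ {a, b, f}
  {b, c, d, e, f}  = {c, d, e} ∪ {b, e, f}
Round 3 (3 new):
  {a}  = ᶜ of {b, c, d, e, f}
  {e}  = ᶜ of {a, b, c, d, f}
  {b, f}  = ᶜ of {a, c, d, e}
Round 4. New:
  {a, e}  = {e} ∪ {a}
  {b, c, d, f}  = {c, d} ∪ {b, f}
After Round 5 the family is unchanged; done.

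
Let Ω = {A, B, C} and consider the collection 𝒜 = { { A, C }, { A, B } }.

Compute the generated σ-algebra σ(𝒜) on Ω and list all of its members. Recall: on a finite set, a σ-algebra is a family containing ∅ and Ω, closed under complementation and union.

σ(𝒜) (8 sets): { ∅, { A }, { B }, { C }, { A, B }, { A, C }, { B, C }, Ω }

Working:
Initial family (4 sets): { ∅, { A, B }, { A, C }, Ω }.
Pass 1: +2 →
  { B }  = complement { A, C }
  { C }  = complement { A, B }
  |family| = 6
Pass 2: 1 new —
  { B, C }  = { C } ∪ { B }
  |family| = 7
Pass 3. New:
  { A }  = complement { B, C }
  |family| = 8
Pass 4: no new sets; the family is a σ-algebra.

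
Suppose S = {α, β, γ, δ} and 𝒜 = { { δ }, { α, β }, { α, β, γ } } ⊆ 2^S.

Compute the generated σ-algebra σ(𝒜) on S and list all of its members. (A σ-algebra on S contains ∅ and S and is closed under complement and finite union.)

Take S₀ = 𝒜 ∪ {∅, S} = { {  }, { δ }, { α, β }, { α, β, γ }, S }.
Round 1: +2 →
  { γ, δ }  = ᶜ of { α, β }
  { α, β, δ }  = { α, β } ∪ { δ }
  [7 total]
Round 2 adds 1:
  { γ }  = ᶜ of { α, β, δ }
  [8 total]
Round 3 adds nothing — fixpoint reached.

|σ(𝒜)| = 8.  σ(𝒜) = { {  }, { γ }, { δ }, { α, β }, { γ, δ }, { α, β, γ }, { α, β, δ }, S }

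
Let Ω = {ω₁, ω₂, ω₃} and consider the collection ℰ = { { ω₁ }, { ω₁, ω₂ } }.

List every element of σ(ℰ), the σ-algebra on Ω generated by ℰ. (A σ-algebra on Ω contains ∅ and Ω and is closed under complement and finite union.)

σ(ℰ) (8 sets): { {}, { ω₁ }, { ω₂ }, { ω₃ }, { ω₁, ω₂ }, { ω₁, ω₃ }, { ω₂, ω₃ }, Ω }

Working:
Initial family (4 sets): { {}, { ω₁ }, { ω₁, ω₂ }, Ω }.
Step 1 (2 new):
  { ω₃ }  = { ω₁, ω₂ }ᶜ
  { ω₂, ω₃ }  = { ω₁ }ᶜ
Step 2 adds 1:
  { ω₁, ω₃ }  = { ω₃ } ∪ { ω₁ }
Step 3. New:
  { ω₂ }  = { ω₁, ω₃ }ᶜ
Step 4: no new sets; the family is a σ-algebra.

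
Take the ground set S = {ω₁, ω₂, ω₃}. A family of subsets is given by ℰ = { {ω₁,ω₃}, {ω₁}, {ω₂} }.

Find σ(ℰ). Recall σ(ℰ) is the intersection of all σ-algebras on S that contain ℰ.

σ(ℰ) (8 sets): { ∅, {ω₁}, {ω₂}, {ω₃}, {ω₁,ω₂}, {ω₁,ω₃}, {ω₂,ω₃}, S }

Trace:
Take S₀ = ℰ ∪ {∅, S} = { ∅, {ω₁}, {ω₂}, {ω₁,ω₃}, S }.
Round 1: 2 new —
  {ω₁,ω₂}  = {ω₂} ∪ {ω₁}
  {ω₂,ω₃}  = complement {ω₁}
  |family| = 7
Round 2 adds 1:
  {ω₃}  = complement {ω₁,ω₂}
  |family| = 8
Round 3 adds nothing — fixpoint reached.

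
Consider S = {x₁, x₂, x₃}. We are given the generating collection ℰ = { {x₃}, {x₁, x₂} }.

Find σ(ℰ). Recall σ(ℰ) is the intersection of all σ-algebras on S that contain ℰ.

Start: ℰ ∪ {∅, S} = { {}, {x₃}, {x₁, x₂}, S }.
Round 1: already closed under ᶜ and ∪.

Hence σ(ℰ) has 4 members: { {}, {x₃}, {x₁, x₂}, S }.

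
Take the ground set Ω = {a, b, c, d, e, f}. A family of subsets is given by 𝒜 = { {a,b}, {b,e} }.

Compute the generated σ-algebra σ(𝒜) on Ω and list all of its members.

σ(𝒜) (16 sets): { {}, {a}, {b}, {e}, {a,b}, {a,e}, {b,e}, {a,b,e}, {c,d,f}, {a,c,d,f}, {b,c,d,f}, {c,d,e,f}, {a,b,c,d,f}, {a,c,d,e,f}, {b,c,d,e,f}, Ω }

Working:
Initial family (4 sets): { {}, {a,b}, {b,e}, Ω }.
Pass 1. New:
  {a,b,e}  = {a,b} ∪ {b,e}
  {a,c,d,f}  = ᶜ of {b,e}
  {c,d,e,f}  = ᶜ of {a,b}
  (now 7)
Pass 2 (4 new):
  {c,d,f}  = ᶜ of {a,b,e}
  {a,b,c,d,f}  = {a,b} ∪ {a,c,d,f}
  {a,c,d,e,f}  = {a,c,d,f} ∪ {c,d,e,f}
  {b,c,d,e,f}  = {b,e} ∪ {c,d,e,f}
  (now 11)
Pass 3 adds 3:
  {a}  = ᶜ of {b,c,d,e,f}
  {b}  = ᶜ of {a,c,d,e,f}
  {e}  = ᶜ of {a,b,c,d,f}
  (now 14)
Pass 4 (2 new):
  {a,e}  = {e} ∪ {a}
  {b,c,d,f}  = {c,d,f} ∪ {b}
  (now 16)
Pass 5: stable.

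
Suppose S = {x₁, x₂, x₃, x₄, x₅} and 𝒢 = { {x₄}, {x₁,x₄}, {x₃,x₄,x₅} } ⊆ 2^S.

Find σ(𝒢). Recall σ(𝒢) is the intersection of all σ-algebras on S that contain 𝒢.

σ(𝒢) (16 sets): { {}, {x₁}, {x₂}, {x₄}, {x₁,x₂}, {x₁,x₄}, {x₂,x₄}, {x₃,x₅}, {x₁,x₂,x₄}, {x₁,x₃,x₅}, {x₂,x₃,x₅}, {x₃,x₄,x₅}, {x₁,x₂,x₃,x₅}, {x₁,x₃,x₄,x₅}, {x₂,x₃,x₄,x₅}, S }

Working:
Seed the family with 𝒢 together with ∅ and S: { {}, {x₄}, {x₁,x₄}, {x₃,x₄,x₅}, S }.
Iteration 1 adds 4:
  {x₁,x₂}  = complement {x₃,x₄,x₅}
  {x₂,x₃,x₅}  = complement {x₁,x₄}
  {x₁,x₂,x₃,x₅}  = complement {x₄}
  {x₁,x₃,x₄,x₅}  = {x₃,x₄,x₅} ∪ {x₁,x₄}
  |family| = 9
Iteration 2: +3 →
  {x₂}  = complement {x₁,x₃,x₄,x₅}
  {x₁,x₂,x₄}  = {x₁,x₂} ∪ {x₁,x₄}
  {x₂,x₃,x₄,x₅}  = {x₃,x₄,x₅} ∪ {x₂,x₃,x₅}
  |family| = 12
Iteration 3 (3 new):
  {x₁}  = complement {x₂,x₃,x₄,x₅}
  {x₂,x₄}  = {x₄} ∪ {x₂}
  {x₃,x₅}  = complement {x₁,x₂,x₄}
  |family| = 15
Iteration 4 (1 new):
  {x₁,x₃,x₅}  = complement {x₂,x₄}
  |family| = 16
Iteration 5: stable.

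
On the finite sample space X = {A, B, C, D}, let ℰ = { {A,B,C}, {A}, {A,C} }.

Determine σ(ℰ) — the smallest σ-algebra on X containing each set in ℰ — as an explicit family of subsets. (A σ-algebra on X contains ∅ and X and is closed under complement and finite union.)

|σ(ℰ)| = 16.  σ(ℰ) = { ∅, {A}, {B}, {C}, {D}, {A,B}, {A,C}, {A,D}, {B,C}, {B,D}, {C,D}, {A,B,C}, {A,B,D}, {A,C,D}, {B,C,D}, X }

Derivation:
Initial family (5 sets): { ∅, {A}, {A,C}, {A,B,C}, X }.
Round 1: +3 →
  {D}  = complement {A,B,C}
  {B,D}  = complement {A,C}
  {B,C,D}  = complement {A}
Round 2: +3 →
  {A,D}  = {D} ∪ {A}
  {A,B,D}  = {B,D} ∪ {A}
  {A,C,D}  = {D} ∪ {A,C}
Round 3 adds 3:
  {B}  = complement {A,C,D}
  {C}  = complement {A,B,D}
  {B,C}  = complement {A,D}
Round 4: 2 new —
  {A,B}  = {B} ∪ {A}
  {C,D}  = {C} ∪ {D}
Round 5 adds nothing — fixpoint reached.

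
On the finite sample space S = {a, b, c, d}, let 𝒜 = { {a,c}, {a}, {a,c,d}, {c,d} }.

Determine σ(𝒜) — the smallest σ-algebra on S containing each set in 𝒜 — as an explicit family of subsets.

Take S₀ = 𝒜 ∪ {∅, S} = { {}, {a}, {a,c}, {c,d}, {a,c,d}, S }.
Iteration 1. New:
  {b}  = complement {a,c,d}
  {a,b}  = complement {c,d}
  {b,d}  = complement {a,c}
  {b,c,d}  = complement {a}
  |family| = 10
Iteration 2. New:
  {a,b,c}  = {a,b} ∪ {a,c}
  {a,b,d}  = {a,b} ∪ {b,d}
  |family| = 12
Iteration 3 adds 2:
  {c}  = complement {a,b,d}
  {d}  = complement {a,b,c}
  |family| = 14
Iteration 4 (2 new):
  {a,d}  = {d} ∪ {a}
  {b,c}  = {c} ∪ {b}
  |family| = 16
Iteration 5: closed — nothing new.

Therefore σ(𝒜) = { {}, {a}, {b}, {c}, {d}, {a,b}, {a,c}, {a,d}, {b,c}, {b,d}, {c,d}, {a,b,c}, {a,b,d}, {a,c,d}, {b,c,d}, S } (|σ(𝒜)| = 16).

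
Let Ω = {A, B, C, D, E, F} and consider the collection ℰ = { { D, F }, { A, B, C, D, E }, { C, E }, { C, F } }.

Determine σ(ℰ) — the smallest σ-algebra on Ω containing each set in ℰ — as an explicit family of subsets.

Begin from { ∅, { C, E }, { C, F }, { D, F }, { A, B, C, D, E }, Ω } (that is, ℰ plus ∅ and Ω).
Pass 1 (7 new):
  { F }  = complement { A, B, C, D, E }
  { C, D, F }  = { C, F } ∪ { D, F }
  { C, E, F }  = { C, F } ∪ { C, E }
  { A, B, C, E }  = complement { D, F }
  { A, B, D, E }  = complement { C, F }
  { A, B, D, F }  = complement { C, E }
  { C, D, E, F }  = { C, E } ∪ { D, F }
  — 13 sets.
Pass 2. New:
  { A, B }  = complement { C, D, E, F }
  { A, B, D }  = complement { C, E, F }
  { A, B, E }  = complement { C, D, F }
  { A, B, C, D, F }  = { A, B, D, F } ∪ { C, F }
  { A, B, C, E, F }  = { F } ∪ { A, B, C, E }
  { A, B, D, E, F }  = { A, B, D, F } ∪ { A, B, D, E }
  — 19 sets.
Pass 3 (6 new):
  { C }  = complement { A, B, D, E, F }
  { D }  = complement { A, B, C, E, F }
  { E }  = complement { A, B, C, D, F }
  { A, B, F }  = { A, B } ∪ { F }
  { A, B, C, F }  = { A, B } ∪ { C, F }
  { A, B, E, F }  = { F } ∪ { A, B, E }
  — 25 sets.
Pass 4 (7 new):
  { C, D }  = complement { A, B, E, F }
  { D, E }  = complement { A, B, C, F }
  { E, F }  = { F } ∪ { E }
  { A, B, C }  = { A, B } ∪ { C }
  { C, D, E }  = complement { A, B, F }
  { D, E, F }  = { E } ∪ { D, F }
  { A, B, C, D }  = { A, B, D } ∪ { C }
  — 32 sets.
After Pass 5 the family is unchanged; done.

σ(ℰ) = { ∅, { C }, { D }, { E }, { F }, { A, B }, { C, D }, { C, E }, { C, F }, { D, E }, { D, F }, { E, F }, { A, B, C }, { A, B, D }, { A, B, E }, { A, B, F }, { C, D, E }, { C, D, F }, { C, E, F }, { D, E, F }, { A, B, C, D }, { A, B, C, E }, { A, B, C, F }, { A, B, D, E }, { A, B, D, F }, { A, B, E, F }, { C, D, E, F }, { A, B, C, D, E }, { A, B, C, D, F }, { A, B, C, E, F }, { A, B, D, E, F }, Ω }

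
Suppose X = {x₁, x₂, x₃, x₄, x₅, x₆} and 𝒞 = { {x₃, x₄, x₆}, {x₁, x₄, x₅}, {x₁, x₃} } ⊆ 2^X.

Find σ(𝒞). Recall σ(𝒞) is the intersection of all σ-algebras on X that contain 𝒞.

Start: 𝒞 ∪ {∅, X} = { {}, {x₁, x₃}, {x₁, x₄, x₅}, {x₃, x₄, x₆}, X }.
Step 1 (6 new):
  {x₁, x₂, x₅}  = complement {x₃, x₄, x₆}
  {x₂, x₃, x₆}  = complement {x₁, x₄, x₅}
  {x₁, x₃, x₄, x₅}  = {x₁, x₄, x₅} ∪ {x₁, x₃}
  {x₁, x₃, x₄, x₆}  = {x₁, x₃} ∪ {x₃, x₄, x₆}
  {x₂, x₄, x₅, x₆}  = complement {x₁, x₃}
  {x₁, x₃, x₄, x₅, x₆}  = {x₁, x₄, x₅} ∪ {x₃, x₄, x₆}
  — 11 sets.
Step 2: 12 new —
  {x₂}  = complement {x₁, x₃, x₄, x₅, x₆}
  {x₂, x₅}  = complement {x₁, x₃, x₄, x₆}
  {x₂, x₆}  = complement {x₁, x₃, x₄, x₅}
  {x₁, x₂, x₃, x₅}  = {x₁, x₂, x₅} ∪ {x₁, x₃}
  {x₁, x₂, x₃, x₆}  = {x₂, x₃, x₆} ∪ {x₁, x₃}
  {x₁, x₂, x₄, x₅}  = {x₁, x₄, x₅} ∪ {x₁, x₂, x₅}
  {x₂, x₃, x₄, x₆}  = {x₂, x₃, x₆} ∪ {x₃, x₄, x₆}
  {x₁, x₂, x₃, x₄, x₅}  = {x₁, x₂, x₅} ∪ {x₁, x₃, x₄, x₅}
  {x₁, x₂, x₃, x₄, x₆}  = {x₂, x₃, x₆} ∪ {x₁, x₃, x₄, x₆}
  {x₁, x₂, x₃, x₅, x₆}  = {x₂, x₃, x₆} ∪ {x₁, x₂, x₅}
  {x₁, x₂, x₄, x₅, x₆}  = {x₁, x₄, x₅} ∪ {x₂, x₄, x₅, x₆}
  {x₂, x₃, x₄, x₅, x₆}  = {x₂, x₃, x₆} ∪ {x₂, x₄, x₅, x₆}
  — 23 sets.
Step 3: 13 new —
  {x₁}  = complement {x₂, x₃, x₄, x₅, x₆}
  {x₃}  = complement {x₁, x₂, x₄, x₅, x₆}
  {x₄}  = complement {x₁, x₂, x₃, x₅, x₆}
  {x₅}  = complement {x₁, x₂, x₃, x₄, x₆}
  {x₆}  = complement {x₁, x₂, x₃, x₄, x₅}
  {x₁, x₅}  = complement {x₂, x₃, x₄, x₆}
  {x₃, x₆}  = complement {x₁, x₂, x₄, x₅}
  {x₄, x₅}  = complement {x₁, x₂, x₃, x₆}
  {x₄, x₆}  = complement {x₁, x₂, x₃, x₅}
  {x₁, x₂, x₃}  = {x₂} ∪ {x₁, x₃}
  {x₂, x₅, x₆}  = {x₂, x₅} ∪ {x₂, x₆}
  {x₁, x₂, x₅, x₆}  = {x₂, x₆} ∪ {x₁, x₂, x₅}
  {x₂, x₃, x₅, x₆}  = {x₂, x₅} ∪ {x₂, x₃, x₆}
  — 36 sets.
Step 4. New:
  {x₁, x₂}  = {x₁} ∪ {x₂}
  {x₁, x₄}  = complement {x₂, x₃, x₅, x₆}
  {x₁, x₆}  = {x₁} ∪ {x₆}
  {x₂, x₃}  = {x₂} ∪ {x₃}
  {x₂, x₄}  = {x₂} ∪ {x₄}
  {x₃, x₄}  = complement {x₁, x₂, x₅, x₆}
  {x₃, x₅}  = {x₅} ∪ {x₃}
  {x₅, x₆}  = {x₆} ∪ {x₅}
  {x₁, x₂, x₆}  = {x₁} ∪ {x₂, x₆}
  {x₁, x₃, x₄}  = complement {x₂, x₅, x₆}
  {x₁, x₃, x₅}  = {x₅} ∪ {x₁, x₃}
  {x₁, x₃, x₆}  = {x₁} ∪ {x₃, x₆}
  {x₁, x₄, x₆}  = {x₁} ∪ {x₄, x₆}
  {x₁, x₅, x₆}  = {x₆} ∪ {x₁, x₅}
  {x₂, x₃, x₅}  = {x₂, x₅} ∪ {x₃}
  {x₂, x₄, x₅}  = {x₂, x₅} ∪ {x₄, x₅}
  {x₂, x₄, x₆}  = {x₂} ∪ {x₄, x₆}
  {x₃, x₄, x₅}  = {x₄, x₅} ∪ {x₃}
  {x₃, x₅, x₆}  = {x₅} ∪ {x₃, x₆}
  {x₄, x₅, x₆}  = complement {x₁, x₂, x₃}
  {x₁, x₂, x₃, x₄}  = {x₁, x₂, x₃} ∪ {x₄}
  {x₁, x₃, x₅, x₆}  = {x₃, x₆} ∪ {x₁, x₅}
  {x₁, x₄, x₅, x₆}  = {x₁, x₄, x₅} ∪ {x₆}
  {x₃, x₄, x₅, x₆}  = {x₅} ∪ {x₃, x₄, x₆}
  — 60 sets.
Step 5 (4 new):
  {x₁, x₂, x₄}  = complement {x₃, x₅, x₆}
  {x₂, x₃, x₄}  = complement {x₁, x₅, x₆}
  {x₁, x₂, x₄, x₆}  = complement {x₃, x₅}
  {x₂, x₃, x₄, x₅}  = complement {x₁, x₆}
  — 64 sets.
After Step 6 the family is unchanged; done.

|σ(𝒞)| = 64.  σ(𝒞) = { {}, {x₁}, {x₂}, {x₃}, {x₄}, {x₅}, {x₆}, {x₁, x₂}, {x₁, x₃}, {x₁, x₄}, {x₁, x₅}, {x₁, x₆}, {x₂, x₃}, {x₂, x₄}, {x₂, x₅}, {x₂, x₆}, {x₃, x₄}, {x₃, x₅}, {x₃, x₆}, {x₄, x₅}, {x₄, x₆}, {x₅, x₆}, {x₁, x₂, x₃}, {x₁, x₂, x₄}, {x₁, x₂, x₅}, {x₁, x₂, x₆}, {x₁, x₃, x₄}, {x₁, x₃, x₅}, {x₁, x₃, x₆}, {x₁, x₄, x₅}, {x₁, x₄, x₆}, {x₁, x₅, x₆}, {x₂, x₃, x₄}, {x₂, x₃, x₅}, {x₂, x₃, x₆}, {x₂, x₄, x₅}, {x₂, x₄, x₆}, {x₂, x₅, x₆}, {x₃, x₄, x₅}, {x₃, x₄, x₆}, {x₃, x₅, x₆}, {x₄, x₅, x₆}, {x₁, x₂, x₃, x₄}, {x₁, x₂, x₃, x₅}, {x₁, x₂, x₃, x₆}, {x₁, x₂, x₄, x₅}, {x₁, x₂, x₄, x₆}, {x₁, x₂, x₅, x₆}, {x₁, x₃, x₄, x₅}, {x₁, x₃, x₄, x₆}, {x₁, x₃, x₅, x₆}, {x₁, x₄, x₅, x₆}, {x₂, x₃, x₄, x₅}, {x₂, x₃, x₄, x₆}, {x₂, x₃, x₅, x₆}, {x₂, x₄, x₅, x₆}, {x₃, x₄, x₅, x₆}, {x₁, x₂, x₃, x₄, x₅}, {x₁, x₂, x₃, x₄, x₆}, {x₁, x₂, x₃, x₅, x₆}, {x₁, x₂, x₄, x₅, x₆}, {x₁, x₃, x₄, x₅, x₆}, {x₂, x₃, x₄, x₅, x₆}, X }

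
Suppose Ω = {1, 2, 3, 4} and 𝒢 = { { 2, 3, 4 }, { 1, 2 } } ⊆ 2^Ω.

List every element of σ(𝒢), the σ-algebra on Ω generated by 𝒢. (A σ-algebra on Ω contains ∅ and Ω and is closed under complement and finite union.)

σ(𝒢) = { {}, { 1 }, { 2 }, { 1, 2 }, { 3, 4 }, { 1, 3, 4 }, { 2, 3, 4 }, Ω }

Working:
Initial family (4 sets): { {}, { 1, 2 }, { 2, 3, 4 }, Ω }.
Pass 1 (2 new):
  { 1 }  = Ω∖{ 2, 3, 4 }
  { 3, 4 }  = Ω∖{ 1, 2 }
Pass 2 adds 1:
  { 1, 3, 4 }  = { 3, 4 } ∪ { 1 }
Pass 3: +1 →
  { 2 }  = Ω∖{ 1, 3, 4 }
Pass 4: already closed under ᶜ and ∪.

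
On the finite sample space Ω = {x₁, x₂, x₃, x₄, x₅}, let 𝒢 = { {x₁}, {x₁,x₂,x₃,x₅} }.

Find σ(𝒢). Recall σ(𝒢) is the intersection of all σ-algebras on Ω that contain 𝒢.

Start: 𝒢 ∪ {∅, Ω} = { {}, {x₁}, {x₁,x₂,x₃,x₅}, Ω }.
Step 1. New:
  {x₄}  = ᶜ of {x₁,x₂,x₃,x₅}
  {x₂,x₃,x₄,x₅}  = ᶜ of {x₁}
  [6 total]
Step 2 adds 1:
  {x₁,x₄}  = {x₄} ∪ {x₁}
  [7 total]
Step 3: +1 →
  {x₂,x₃,x₅}  = ᶜ of {x₁,x₄}
  [8 total]
After Step 4 the family is unchanged; done.

Hence σ(𝒢) has 8 members: { {}, {x₁}, {x₄}, {x₁,x₄}, {x₂,x₃,x₅}, {x₁,x₂,x₃,x₅}, {x₂,x₃,x₄,x₅}, Ω }.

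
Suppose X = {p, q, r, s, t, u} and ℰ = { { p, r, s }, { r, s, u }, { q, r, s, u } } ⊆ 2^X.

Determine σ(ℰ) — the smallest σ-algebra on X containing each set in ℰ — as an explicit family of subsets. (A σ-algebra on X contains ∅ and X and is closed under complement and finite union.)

σ(ℰ) = { {}, { p }, { q }, { t }, { u }, { p, q }, { p, t }, { p, u }, { q, t }, { q, u }, { r, s }, { t, u }, { p, q, t }, { p, q, u }, { p, r, s }, { p, t, u }, { q, r, s }, { q, t, u }, { r, s, t }, { r, s, u }, { p, q, r, s }, { p, q, t, u }, { p, r, s, t }, { p, r, s, u }, { q, r, s, t }, { q, r, s, u }, { r, s, t, u }, { p, q, r, s, t }, { p, q, r, s, u }, { p, r, s, t, u }, { q, r, s, t, u }, X }

Check:
Take S₀ = ℰ ∪ {∅, X} = { {}, { p, r, s }, { r, s, u }, { q, r, s, u }, X }.
Pass 1. New:
  { p, t }  = ᶜ of { q, r, s, u }
  { p, q, t }  = ᶜ of { r, s, u }
  { q, t, u }  = ᶜ of { p, r, s }
  { p, r, s, u }  = { p, r, s } ∪ { r, s, u }
  { p, q, r, s, u }  = { p, r, s } ∪ { q, r, s, u }
  — 10 sets.
Pass 2 adds 7:
  { t }  = ᶜ of { p, q, r, s, u }
  { q, t }  = ᶜ of { p, r, s, u }
  { p, q, t, u }  = { q, t, u } ∪ { p, q, t }
  { p, r, s, t }  = { p, r, s } ∪ { p, t }
  { p, q, r, s, t }  = { p, q, t } ∪ { p, r, s }
  { p, r, s, t, u }  = { p, r, s, u } ∪ { p, t }
  { q, r, s, t, u }  = { q, t, u } ∪ { q, r, s, u }
  — 17 sets.
Pass 3: 6 new —
  { p }  = ᶜ of { q, r, s, t, u }
  { q }  = ᶜ of { p, r, s, t, u }
  { u }  = ᶜ of { p, q, r, s, t }
  { q, u }  = ᶜ of { p, r, s, t }
  { r, s }  = ᶜ of { p, q, t, u }
  { r, s, t, u }  = { r, s, u } ∪ { t }
  — 23 sets.
Pass 4 (9 new):
  { p, q }  = ᶜ of { r, s, t, u }
  { p, u }  = { u } ∪ { p }
  { t, u }  = { u } ∪ { t }
  { p, q, u }  = { q, u } ∪ { p }
  { p, t, u }  = { u } ∪ { p, t }
  { q, r, s }  = { r, s } ∪ { q }
  { r, s, t }  = { r, s } ∪ { t }
  { p, q, r, s }  = { q } ∪ { p, r, s }
  { q, r, s, t }  = { q, t } ∪ { r, s }
  — 32 sets.
Pass 5: stable.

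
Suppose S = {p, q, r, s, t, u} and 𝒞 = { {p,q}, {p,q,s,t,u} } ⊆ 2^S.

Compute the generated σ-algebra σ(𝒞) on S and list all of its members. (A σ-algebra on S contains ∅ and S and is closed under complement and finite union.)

σ(𝒞) (8 sets): { ∅, {r}, {p,q}, {p,q,r}, {s,t,u}, {r,s,t,u}, {p,q,s,t,u}, S }

Trace:
Initial family (4 sets): { ∅, {p,q}, {p,q,s,t,u}, S }.
Pass 1 (2 new):
  {r}  = ᶜ of {p,q,s,t,u}
  {r,s,t,u}  = ᶜ of {p,q}
Pass 2. New:
  {p,q,r}  = {r} ∪ {p,q}
Pass 3 adds 1:
  {s,t,u}  = ᶜ of {p,q,r}
Pass 4: already closed under ᶜ and ∪.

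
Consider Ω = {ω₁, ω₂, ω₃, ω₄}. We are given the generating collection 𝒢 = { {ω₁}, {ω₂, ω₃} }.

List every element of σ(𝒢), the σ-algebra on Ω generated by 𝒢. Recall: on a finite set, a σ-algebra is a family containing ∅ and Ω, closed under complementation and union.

Answer: σ(𝒢) = { ∅, {ω₁}, {ω₄}, {ω₁, ω₄}, {ω₂, ω₃}, {ω₁, ω₂, ω₃}, {ω₂, ω₃, ω₄}, Ω }

Derivation:
Take S₀ = 𝒢 ∪ {∅, Ω} = { ∅, {ω₁}, {ω₂, ω₃}, Ω }.
Pass 1. New:
  {ω₁, ω₄}  = complement {ω₂, ω₃}
  {ω₁, ω₂, ω₃}  = {ω₂, ω₃} ∪ {ω₁}
  {ω₂, ω₃, ω₄}  = complement {ω₁}
  — 7 sets.
Pass 2 adds 1:
  {ω₄}  = complement {ω₁, ω₂, ω₃}
  — 8 sets.
Pass 3: closed — nothing new.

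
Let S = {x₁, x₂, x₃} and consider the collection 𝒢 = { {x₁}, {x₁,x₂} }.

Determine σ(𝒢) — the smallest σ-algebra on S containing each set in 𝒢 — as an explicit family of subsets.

Begin from { ∅, {x₁}, {x₁,x₂}, S } (that is, 𝒢 plus ∅ and S).
Pass 1 adds 2:
  {x₃}  = ᶜ of {x₁,x₂}
  {x₂,x₃}  = ᶜ of {x₁}
  [6 total]
Pass 2 (1 new):
  {x₁,x₃}  = {x₃} ∪ {x₁}
  [7 total]
Pass 3 adds 1:
  {x₂}  = ᶜ of {x₁,x₃}
  [8 total]
Pass 4: no new sets; the family is a σ-algebra.

Therefore σ(𝒢) = { ∅, {x₁}, {x₂}, {x₃}, {x₁,x₂}, {x₁,x₃}, {x₂,x₃}, S } (|σ(𝒢)| = 8).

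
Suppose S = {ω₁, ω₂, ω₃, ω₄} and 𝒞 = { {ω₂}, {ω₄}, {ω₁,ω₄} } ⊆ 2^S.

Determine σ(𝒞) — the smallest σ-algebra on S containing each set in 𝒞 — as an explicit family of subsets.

σ(𝒞) (16 sets): { ∅, {ω₁}, {ω₂}, {ω₃}, {ω₄}, {ω₁,ω₂}, {ω₁,ω₃}, {ω₁,ω₄}, {ω₂,ω₃}, {ω₂,ω₄}, {ω₃,ω₄}, {ω₁,ω₂,ω₃}, {ω₁,ω₂,ω₄}, {ω₁,ω₃,ω₄}, {ω₂,ω₃,ω₄}, S }

Working:
Initial family (5 sets): { ∅, {ω₂}, {ω₄}, {ω₁,ω₄}, S }.
Pass 1 adds 5:
  {ω₂,ω₃}  = complement {ω₁,ω₄}
  {ω₂,ω₄}  = {ω₄} ∪ {ω₂}
  {ω₁,ω₂,ω₃}  = complement {ω₄}
  {ω₁,ω₂,ω₄}  = {ω₁,ω₄} ∪ {ω₂}
  {ω₁,ω₃,ω₄}  = complement {ω₂}
  |family| = 10
Pass 2 (3 new):
  {ω₃}  = complement {ω₁,ω₂,ω₄}
  {ω₁,ω₃}  = complement {ω₂,ω₄}
  {ω₂,ω₃,ω₄}  = {ω₂,ω₃} ∪ {ω₄}
  |family| = 13
Pass 3: +2 →
  {ω₁}  = complement {ω₂,ω₃,ω₄}
  {ω₃,ω₄}  = {ω₃} ∪ {ω₄}
  |family| = 15
Pass 4 (1 new):
  {ω₁,ω₂}  = complement {ω₃,ω₄}
  |family| = 16
Pass 5 adds nothing — fixpoint reached.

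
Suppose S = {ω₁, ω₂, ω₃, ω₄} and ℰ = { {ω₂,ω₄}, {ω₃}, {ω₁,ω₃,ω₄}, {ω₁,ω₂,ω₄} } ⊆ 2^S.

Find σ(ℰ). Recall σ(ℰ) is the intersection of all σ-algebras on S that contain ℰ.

Seed the family with ℰ together with ∅ and S: { ∅, {ω₃}, {ω₂,ω₄}, {ω₁,ω₂,ω₄}, {ω₁,ω₃,ω₄}, S }.
Round 1: 3 new —
  {ω₂}  = S∖{ω₁,ω₃,ω₄}
  {ω₁,ω₃}  = S∖{ω₂,ω₄}
  {ω₂,ω₃,ω₄}  = {ω₃} ∪ {ω₂,ω₄}
  — 9 sets.
Round 2: +3 →
  {ω₁}  = S∖{ω₂,ω₃,ω₄}
  {ω₂,ω₃}  = {ω₂} ∪ {ω₃}
  {ω₁,ω₂,ω₃}  = {ω₂} ∪ {ω₁,ω₃}
  — 12 sets.
Round 3. New:
  {ω₄}  = S∖{ω₁,ω₂,ω₃}
  {ω₁,ω₂}  = {ω₂} ∪ {ω₁}
  {ω₁,ω₄}  = S∖{ω₂,ω₃}
  — 15 sets.
Round 4: 1 new —
  {ω₃,ω₄}  = S∖{ω₁,ω₂}
  — 16 sets.
Round 5: closed — nothing new.

σ(ℰ) = { ∅, {ω₁}, {ω₂}, {ω₃}, {ω₄}, {ω₁,ω₂}, {ω₁,ω₃}, {ω₁,ω₄}, {ω₂,ω₃}, {ω₂,ω₄}, {ω₃,ω₄}, {ω₁,ω₂,ω₃}, {ω₁,ω₂,ω₄}, {ω₁,ω₃,ω₄}, {ω₂,ω₃,ω₄}, S }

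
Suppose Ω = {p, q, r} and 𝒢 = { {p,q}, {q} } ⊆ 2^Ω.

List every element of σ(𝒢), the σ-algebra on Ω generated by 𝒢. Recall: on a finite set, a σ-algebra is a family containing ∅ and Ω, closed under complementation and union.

Answer: σ(𝒢) = { {}, {p}, {q}, {r}, {p,q}, {p,r}, {q,r}, Ω }

Trace:
Take S₀ = 𝒢 ∪ {∅, Ω} = { {}, {q}, {p,q}, Ω }.
Iteration 1 (2 new):
  {r}  = Ω∖{p,q}
  {p,r}  = Ω∖{q}
  [6 total]
Iteration 2 adds 1:
  {q,r}  = {r} ∪ {q}
  [7 total]
Iteration 3 (1 new):
  {p}  = Ω∖{q,r}
  [8 total]
Iteration 4: closed — nothing new.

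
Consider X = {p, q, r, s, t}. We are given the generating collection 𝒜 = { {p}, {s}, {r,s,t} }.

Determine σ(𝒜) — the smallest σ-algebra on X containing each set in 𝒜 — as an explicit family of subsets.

Answer: σ(𝒜) = { {}, {p}, {q}, {s}, {p,q}, {p,s}, {q,s}, {r,t}, {p,q,s}, {p,r,t}, {q,r,t}, {r,s,t}, {p,q,r,t}, {p,r,s,t}, {q,r,s,t}, X }

Working:
Start: 𝒜 ∪ {∅, X} = { {}, {p}, {s}, {r,s,t}, X }.
Pass 1 (5 new):
  {p,q}  = ᶜ of {r,s,t}
  {p,s}  = {s} ∪ {p}
  {p,q,r,t}  = ᶜ of {s}
  {p,r,s,t}  = {r,s,t} ∪ {p}
  {q,r,s,t}  = ᶜ of {p}
  (now 10)
Pass 2: 3 new —
  {q}  = ᶜ of {p,r,s,t}
  {p,q,s}  = {p,q} ∪ {p,s}
  {q,r,t}  = ᶜ of {p,s}
  (now 13)
Pass 3 (2 new):
  {q,s}  = {s} ∪ {q}
  {r,t}  = ᶜ of {p,q,s}
  (now 15)
Pass 4 adds 1:
  {p,r,t}  = ᶜ of {q,s}
  (now 16)
Pass 5: stable.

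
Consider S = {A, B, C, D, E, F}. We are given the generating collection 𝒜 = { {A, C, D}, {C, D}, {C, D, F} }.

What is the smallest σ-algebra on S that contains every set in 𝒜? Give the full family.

σ(𝒜) (16 sets): { ∅, {A}, {F}, {A, F}, {B, E}, {C, D}, {A, B, E}, {A, C, D}, {B, E, F}, {C, D, F}, {A, B, E, F}, {A, C, D, F}, {B, C, D, E}, {A, B, C, D, E}, {B, C, D, E, F}, S }

Trace:
Start: 𝒜 ∪ {∅, S} = { ∅, {C, D}, {A, C, D}, {C, D, F}, S }.
Step 1 (4 new):
  {A, B, E}  = S∖{C, D, F}
  {B, E, F}  = S∖{A, C, D}
  {A, B, E, F}  = S∖{C, D}
  {A, C, D, F}  = {A, C, D} ∪ {C, D, F}
  — 9 sets.
Step 2 adds 3:
  {B, E}  = S∖{A, C, D, F}
  {A, B, C, D, E}  = {C, D} ∪ {A, B, E}
  {B, C, D, E, F}  = {C, D} ∪ {B, E, F}
  — 12 sets.
Step 3. New:
  {A}  = S∖{B, C, D, E, F}
  {F}  = S∖{A, B, C, D, E}
  {B, C, D, E}  = {B, E} ∪ {C, D}
  — 15 sets.
Step 4. New:
  {A, F}  = S∖{B, C, D, E}
  — 16 sets.
After Step 5 the family is unchanged; done.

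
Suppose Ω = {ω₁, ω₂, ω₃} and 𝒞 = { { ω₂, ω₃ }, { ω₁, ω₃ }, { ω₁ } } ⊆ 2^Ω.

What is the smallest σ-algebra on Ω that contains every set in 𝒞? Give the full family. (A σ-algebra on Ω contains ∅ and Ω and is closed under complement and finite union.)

|σ(𝒞)| = 8.  σ(𝒞) = { {  }, { ω₁ }, { ω₂ }, { ω₃ }, { ω₁, ω₂ }, { ω₁, ω₃ }, { ω₂, ω₃ }, Ω }

Trace:
Initial family (5 sets): { {  }, { ω₁ }, { ω₁, ω₃ }, { ω₂, ω₃ }, Ω }.
Iteration 1. New:
  { ω₂ }  = Ω∖{ ω₁, ω₃ }
  |family| = 6
Iteration 2 (1 new):
  { ω₁, ω₂ }  = { ω₂ } ∪ { ω₁ }
  |family| = 7
Iteration 3: 1 new —
  { ω₃ }  = Ω∖{ ω₁, ω₂ }
  |family| = 8
Iteration 4: no new sets; the family is a σ-algebra.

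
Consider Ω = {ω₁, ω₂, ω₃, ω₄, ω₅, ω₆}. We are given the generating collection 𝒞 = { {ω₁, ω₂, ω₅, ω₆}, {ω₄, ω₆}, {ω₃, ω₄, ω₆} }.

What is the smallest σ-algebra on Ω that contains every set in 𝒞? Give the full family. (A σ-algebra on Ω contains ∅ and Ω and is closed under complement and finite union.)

Seed the family with 𝒞 together with ∅ and Ω: { {}, {ω₄, ω₆}, {ω₃, ω₄, ω₆}, {ω₁, ω₂, ω₅, ω₆}, Ω }.
Iteration 1 (4 new):
  {ω₃, ω₄}  = complement {ω₁, ω₂, ω₅, ω₆}
  {ω₁, ω₂, ω₅}  = complement {ω₃, ω₄, ω₆}
  {ω₁, ω₂, ω₃, ω₅}  = complement {ω₄, ω₆}
  {ω₁, ω₂, ω₄, ω₅, ω₆}  = {ω₄, ω₆} ∪ {ω₁, ω₂, ω₅, ω₆}
  — 9 sets.
Iteration 2. New:
  {ω₃}  = complement {ω₁, ω₂, ω₄, ω₅, ω₆}
  {ω₁, ω₂, ω₃, ω₄, ω₅}  = {ω₃, ω₄} ∪ {ω₁, ω₂, ω₅}
  {ω₁, ω₂, ω₃, ω₅, ω₆}  = {ω₁, ω₂, ω₃, ω₅} ∪ {ω₁, ω₂, ω₅, ω₆}
  — 12 sets.
Iteration 3. New:
  {ω₄}  = complement {ω₁, ω₂, ω₃, ω₅, ω₆}
  {ω₆}  = complement {ω₁, ω₂, ω₃, ω₄, ω₅}
  — 14 sets.
Iteration 4. New:
  {ω₃, ω₆}  = {ω₃} ∪ {ω₆}
  {ω₁, ω₂, ω₄, ω₅}  = {ω₁, ω₂, ω₅} ∪ {ω₄}
  — 16 sets.
After Iteration 5 the family is unchanged; done.

Hence σ(𝒞) has 16 members: { {}, {ω₃}, {ω₄}, {ω₆}, {ω₃, ω₄}, {ω₃, ω₆}, {ω₄, ω₆}, {ω₁, ω₂, ω₅}, {ω₃, ω₄, ω₆}, {ω₁, ω₂, ω₃, ω₅}, {ω₁, ω₂, ω₄, ω₅}, {ω₁, ω₂, ω₅, ω₆}, {ω₁, ω₂, ω₃, ω₄, ω₅}, {ω₁, ω₂, ω₃, ω₅, ω₆}, {ω₁, ω₂, ω₄, ω₅, ω₆}, Ω }.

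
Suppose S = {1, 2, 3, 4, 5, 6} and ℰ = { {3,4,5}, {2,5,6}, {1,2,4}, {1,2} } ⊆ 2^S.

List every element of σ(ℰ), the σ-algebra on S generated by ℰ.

Seed the family with ℰ together with ∅ and S: { ∅, {1,2}, {1,2,4}, {2,5,6}, {3,4,5}, S }.
Round 1 (8 new):
  {1,2,6}  = {3,4,5}ᶜ
  {1,3,4}  = {2,5,6}ᶜ
  {3,5,6}  = {1,2,4}ᶜ
  {1,2,5,6}  = {1,2} ∪ {2,5,6}
  {3,4,5,6}  = {1,2}ᶜ
  {1,2,3,4,5}  = {3,4,5} ∪ {1,2}
  {1,2,4,5,6}  = {2,5,6} ∪ {1,2,4}
  {2,3,4,5,6}  = {3,4,5} ∪ {2,5,6}
  — 14 sets.
Round 2 adds 11:
  {1}  = {2,3,4,5,6}ᶜ
  {3}  = {1,2,4,5,6}ᶜ
  {6}  = {1,2,3,4,5}ᶜ
  {3,4}  = {1,2,5,6}ᶜ
  {1,2,3,4}  = {1,2} ∪ {1,3,4}
  {1,2,4,6}  = {1,2,4} ∪ {1,2,6}
  {1,3,4,5}  = {3,4,5} ∪ {1,3,4}
  {2,3,5,6}  = {2,5,6} ∪ {3,5,6}
  {1,2,3,4,6}  = {1,3,4} ∪ {1,2,6}
  {1,2,3,5,6}  = {1,2} ∪ {3,5,6}
  {1,3,4,5,6}  = {3,4,5,6} ∪ {1,3,4}
  — 25 sets.
Round 3: 15 new —
  {2}  = {1,3,4,5,6}ᶜ
  {4}  = {1,2,3,5,6}ᶜ
  {5}  = {1,2,3,4,6}ᶜ
  {1,3}  = {3} ∪ {1}
  {1,4}  = {2,3,5,6}ᶜ
  {1,6}  = {6} ∪ {1}
  {2,6}  = {1,3,4,5}ᶜ
  {3,5}  = {1,2,4,6}ᶜ
  {3,6}  = {6} ∪ {3}
  {5,6}  = {1,2,3,4}ᶜ
  {1,2,3}  = {1,2} ∪ {3}
  {3,4,6}  = {3,4} ∪ {6}
  {1,2,3,6}  = {3} ∪ {1,2,6}
  {1,3,4,6}  = {1,3,4} ∪ {6}
  {1,3,5,6}  = {3,5,6} ∪ {1}
  — 40 sets.
Round 4. New:
  {1,5}  = {1} ∪ {5}
  {2,3}  = {2} ∪ {3}
  {2,4}  = {1,3,5,6}ᶜ
  {2,5}  = {1,3,4,6}ᶜ
  {4,5}  = {1,2,3,6}ᶜ
  {4,6}  = {4} ∪ {6}
  {1,2,5}  = {3,4,6}ᶜ
  {1,3,5}  = {1,3} ∪ {3,5}
  {1,3,6}  = {1,6} ∪ {1,3}
  {1,4,5}  = {1,4} ∪ {5}
  {1,4,6}  = {1,6} ∪ {4}
  {1,5,6}  = {1,6} ∪ {5,6}
  {2,3,4}  = {3,4} ∪ {2}
  {2,3,5}  = {2} ∪ {3,5}
  {2,3,6}  = {2} ∪ {3,6}
  {2,4,6}  = {2,6} ∪ {4}
  {4,5,6}  = {1,2,3}ᶜ
  {1,2,3,5}  = {3,5} ∪ {1,2,3}
  {1,2,4,5}  = {3,6}ᶜ
  {1,4,5,6}  = {5,6} ∪ {1,4}
  {2,3,4,5}  = {1,6}ᶜ
  {2,3,4,6}  = {3,4} ∪ {2,6}
  {2,4,5,6}  = {1,3}ᶜ
  — 63 sets.
Round 5: +1 →
  {2,4,5}  = {1,3,6}ᶜ
  — 64 sets.
Round 6 adds nothing — fixpoint reached.

Therefore σ(ℰ) = { ∅, {1}, {2}, {3}, {4}, {5}, {6}, {1,2}, {1,3}, {1,4}, {1,5}, {1,6}, {2,3}, {2,4}, {2,5}, {2,6}, {3,4}, {3,5}, {3,6}, {4,5}, {4,6}, {5,6}, {1,2,3}, {1,2,4}, {1,2,5}, {1,2,6}, {1,3,4}, {1,3,5}, {1,3,6}, {1,4,5}, {1,4,6}, {1,5,6}, {2,3,4}, {2,3,5}, {2,3,6}, {2,4,5}, {2,4,6}, {2,5,6}, {3,4,5}, {3,4,6}, {3,5,6}, {4,5,6}, {1,2,3,4}, {1,2,3,5}, {1,2,3,6}, {1,2,4,5}, {1,2,4,6}, {1,2,5,6}, {1,3,4,5}, {1,3,4,6}, {1,3,5,6}, {1,4,5,6}, {2,3,4,5}, {2,3,4,6}, {2,3,5,6}, {2,4,5,6}, {3,4,5,6}, {1,2,3,4,5}, {1,2,3,4,6}, {1,2,3,5,6}, {1,2,4,5,6}, {1,3,4,5,6}, {2,3,4,5,6}, S } (|σ(ℰ)| = 64).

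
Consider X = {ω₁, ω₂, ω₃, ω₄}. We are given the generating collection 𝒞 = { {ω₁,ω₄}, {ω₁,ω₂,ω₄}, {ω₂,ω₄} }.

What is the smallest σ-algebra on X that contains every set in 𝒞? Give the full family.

σ(𝒞) (16 sets): { ∅, {ω₁}, {ω₂}, {ω₃}, {ω₄}, {ω₁,ω₂}, {ω₁,ω₃}, {ω₁,ω₄}, {ω₂,ω₃}, {ω₂,ω₄}, {ω₃,ω₄}, {ω₁,ω₂,ω₃}, {ω₁,ω₂,ω₄}, {ω₁,ω₃,ω₄}, {ω₂,ω₃,ω₄}, X }

Working:
Take S₀ = 𝒞 ∪ {∅, X} = { ∅, {ω₁,ω₄}, {ω₂,ω₄}, {ω₁,ω₂,ω₄}, X }.
Round 1. New:
  {ω₃}  = complement {ω₁,ω₂,ω₄}
  {ω₁,ω₃}  = complement {ω₂,ω₄}
  {ω₂,ω₃}  = complement {ω₁,ω₄}
  [8 total]
Round 2: 3 new —
  {ω₁,ω₂,ω₃}  = {ω₁,ω₃} ∪ {ω₂,ω₃}
  {ω₁,ω₃,ω₄}  = {ω₃} ∪ {ω₁,ω₄}
  {ω₂,ω₃,ω₄}  = {ω₃} ∪ {ω₂,ω₄}
  [11 total]
Round 3 (3 new):
  {ω₁}  = complement {ω₂,ω₃,ω₄}
  {ω₂}  = complement {ω₁,ω₃,ω₄}
  {ω₄}  = complement {ω₁,ω₂,ω₃}
  [14 total]
Round 4: +2 →
  {ω₁,ω₂}  = {ω₂} ∪ {ω₁}
  {ω₃,ω₄}  = {ω₃} ∪ {ω₄}
  [16 total]
Round 5: already closed under ᶜ and ∪.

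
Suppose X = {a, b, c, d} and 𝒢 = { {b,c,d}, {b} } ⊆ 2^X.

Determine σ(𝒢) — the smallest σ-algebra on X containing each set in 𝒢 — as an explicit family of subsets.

σ(𝒢) (8 sets): { ∅, {a}, {b}, {a,b}, {c,d}, {a,c,d}, {b,c,d}, X }

Working:
Start: 𝒢 ∪ {∅, X} = { ∅, {b}, {b,c,d}, X }.
Step 1 (2 new):
  {a}  = {b,c,d}ᶜ
  {a,c,d}  = {b}ᶜ
  [6 total]
Step 2 adds 1:
  {a,b}  = {b} ∪ {a}
  [7 total]
Step 3: 1 new —
  {c,d}  = {a,b}ᶜ
  [8 total]
Step 4 adds nothing — fixpoint reached.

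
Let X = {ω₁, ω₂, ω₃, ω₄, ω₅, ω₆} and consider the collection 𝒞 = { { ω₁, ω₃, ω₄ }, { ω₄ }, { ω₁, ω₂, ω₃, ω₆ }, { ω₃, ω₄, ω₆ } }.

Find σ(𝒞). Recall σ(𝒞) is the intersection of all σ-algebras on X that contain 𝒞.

|σ(𝒞)| = 64.  σ(𝒞) = { ∅, { ω₁ }, { ω₂ }, { ω₃ }, { ω₄ }, { ω₅ }, { ω₆ }, { ω₁, ω₂ }, { ω₁, ω₃ }, { ω₁, ω₄ }, { ω₁, ω₅ }, { ω₁, ω₆ }, { ω₂, ω₃ }, { ω₂, ω₄ }, { ω₂, ω₅ }, { ω₂, ω₆ }, { ω₃, ω₄ }, { ω₃, ω₅ }, { ω₃, ω₆ }, { ω₄, ω₅ }, { ω₄, ω₆ }, { ω₅, ω₆ }, { ω₁, ω₂, ω₃ }, { ω₁, ω₂, ω₄ }, { ω₁, ω₂, ω₅ }, { ω₁, ω₂, ω₆ }, { ω₁, ω₃, ω₄ }, { ω₁, ω₃, ω₅ }, { ω₁, ω₃, ω₆ }, { ω₁, ω₄, ω₅ }, { ω₁, ω₄, ω₆ }, { ω₁, ω₅, ω₆ }, { ω₂, ω₃, ω₄ }, { ω₂, ω₃, ω₅ }, { ω₂, ω₃, ω₆ }, { ω₂, ω₄, ω₅ }, { ω₂, ω₄, ω₆ }, { ω₂, ω₅, ω₆ }, { ω₃, ω₄, ω₅ }, { ω₃, ω₄, ω₆ }, { ω₃, ω₅, ω₆ }, { ω₄, ω₅, ω₆ }, { ω₁, ω₂, ω₃, ω₄ }, { ω₁, ω₂, ω₃, ω₅ }, { ω₁, ω₂, ω₃, ω₆ }, { ω₁, ω₂, ω₄, ω₅ }, { ω₁, ω₂, ω₄, ω₆ }, { ω₁, ω₂, ω₅, ω₆ }, { ω₁, ω₃, ω₄, ω₅ }, { ω₁, ω₃, ω₄, ω₆ }, { ω₁, ω₃, ω₅, ω₆ }, { ω₁, ω₄, ω₅, ω₆ }, { ω₂, ω₃, ω₄, ω₅ }, { ω₂, ω₃, ω₄, ω₆ }, { ω₂, ω₃, ω₅, ω₆ }, { ω₂, ω₄, ω₅, ω₆ }, { ω₃, ω₄, ω₅, ω₆ }, { ω₁, ω₂, ω₃, ω₄, ω₅ }, { ω₁, ω₂, ω₃, ω₄, ω₆ }, { ω₁, ω₂, ω₃, ω₅, ω₆ }, { ω₁, ω₂, ω₄, ω₅, ω₆ }, { ω₁, ω₃, ω₄, ω₅, ω₆ }, { ω₂, ω₃, ω₄, ω₅, ω₆ }, X }

Working:
Begin from { ∅, { ω₄ }, { ω₁, ω₃, ω₄ }, { ω₃, ω₄, ω₆ }, { ω₁, ω₂, ω₃, ω₆ }, X } (that is, 𝒞 plus ∅ and X).
Round 1. New:
  { ω₄, ω₅ }  = { ω₁, ω₂, ω₃, ω₆ }ᶜ
  { ω₁, ω₂, ω₅ }  = { ω₃, ω₄, ω₆ }ᶜ
  { ω₂, ω₅, ω₆ }  = { ω₁, ω₃, ω₄ }ᶜ
  { ω₁, ω₃, ω₄, ω₆ }  = { ω₁, ω₃, ω₄ } ∪ { ω₃, ω₄, ω₆ }
  { ω₁, ω₂, ω₃, ω₄, ω₆ }  = { ω₁, ω₃, ω₄ } ∪ { ω₁, ω₂, ω₃, ω₆ }
  { ω₁, ω₂, ω₃, ω₅, ω₆ }  = { ω₄ }ᶜ
Round 2: +10 →
  { ω₅ }  = { ω₁, ω₂, ω₃, ω₄, ω₆ }ᶜ
  { ω₂, ω₅ }  = { ω₁, ω₃, ω₄, ω₆ }ᶜ
  { ω₁, ω₂, ω₄, ω₅ }  = { ω₄, ω₅ } ∪ { ω₁, ω₂, ω₅ }
  { ω₁, ω₂, ω₅, ω₆ }  = { ω₂, ω₅, ω₆ } ∪ { ω₁, ω₂, ω₅ }
  { ω₁, ω₃, ω₄, ω₅ }  = { ω₄, ω₅ } ∪ { ω₁, ω₃, ω₄ }
  { ω₂, ω₄, ω₅, ω₆ }  = { ω₂, ω₅, ω₆ } ∪ { ω₄, ω₅ }
  { ω₃, ω₄, ω₅, ω₆ }  = { ω₄, ω₅ } ∪ { ω₃, ω₄, ω₆ }
  { ω₁, ω₂, ω₃, ω₄, ω₅ }  = { ω₁, ω₂, ω₅ } ∪ { ω₁, ω₃, ω₄ }
  { ω₁, ω₃, ω₄, ω₅, ω₆ }  = { ω₄, ω₅ } ∪ { ω₁, ω₃, ω₄, ω₆ }
  { ω₂, ω₃, ω₄, ω₅, ω₆ }  = { ω₂, ω₅, ω₆ } ∪ { ω₃, ω₄, ω₆ }
Round 3 adds 10:
  { ω₁ }  = { ω₂, ω₃, ω₄, ω₅, ω₆ }ᶜ
  { ω₂ }  = { ω₁, ω₃, ω₄, ω₅, ω₆ }ᶜ
  { ω₆ }  = { ω₁, ω₂, ω₃, ω₄, ω₅ }ᶜ
  { ω₁, ω₂ }  = { ω₃, ω₄, ω₅, ω₆ }ᶜ
  { ω₁, ω₃ }  = { ω₂, ω₄, ω₅, ω₆ }ᶜ
  { ω₂, ω₆ }  = { ω₁, ω₃, ω₄, ω₅ }ᶜ
  { ω₃, ω₄ }  = { ω₁, ω₂, ω₅, ω₆ }ᶜ
  { ω₃, ω₆ }  = { ω₁, ω₂, ω₄, ω₅ }ᶜ
  { ω₂, ω₄, ω₅ }  = { ω₂, ω₅ } ∪ { ω₄, ω₅ }
  { ω₁, ω₂, ω₄, ω₅, ω₆ }  = { ω₄, ω₅ } ∪ { ω₁, ω₂, ω₅, ω₆ }
Round 4. New:
  { ω₃ }  = { ω₁, ω₂, ω₄, ω₅, ω₆ }ᶜ
  { ω₁, ω₄ }  = { ω₁ } ∪ { ω₄ }
  { ω₁, ω₅ }  = { ω₁ } ∪ { ω₅ }
  { ω₁, ω₆ }  = { ω₁ } ∪ { ω₆ }
  { ω₂, ω₄ }  = { ω₂ } ∪ { ω₄ }
  { ω₄, ω₆ }  = { ω₆ } ∪ { ω₄ }
  { ω₅, ω₆ }  = { ω₆ } ∪ { ω₅ }
  { ω₁, ω₂, ω₃ }  = { ω₁, ω₂ } ∪ { ω₁, ω₃ }
  { ω₁, ω₂, ω₄ }  = { ω₁, ω₂ } ∪ { ω₄ }
  { ω₁, ω₂, ω₆ }  = { ω₁, ω₂ } ∪ { ω₂, ω₆ }
  { ω₁, ω₃, ω₅ }  = { ω₅ } ∪ { ω₁, ω₃ }
  { ω₁, ω₃, ω₆ }  = { ω₂, ω₄, ω₅ }ᶜ
  { ω₁, ω₄, ω₅ }  = { ω₁ } ∪ { ω₄, ω₅ }
  { ω₂, ω₃, ω₄ }  = { ω₃, ω₄ } ∪ { ω₂ }
  { ω₂, ω₃, ω₆ }  = { ω₂ } ∪ { ω₃, ω₆ }
  { ω₂, ω₄, ω₆ }  = { ω₂, ω₆ } ∪ { ω₄ }
  { ω₃, ω₄, ω₅ }  = { ω₃, ω₄ } ∪ { ω₅ }
  { ω₃, ω₅, ω₆ }  = { ω₅ } ∪ { ω₃, ω₆ }
  { ω₄, ω₅, ω₆ }  = { ω₆ } ∪ { ω₄, ω₅ }
  { ω₁, ω₂, ω₃, ω₄ }  = { ω₃, ω₄ } ∪ { ω₁, ω₂ }
  { ω₁, ω₂, ω₃, ω₅ }  = { ω₂, ω₅ } ∪ { ω₁, ω₃ }
  { ω₂, ω₃, ω₄, ω₅ }  = { ω₂, ω₅ } ∪ { ω₃, ω₄ }
  { ω₂, ω₃, ω₄, ω₆ }  = { ω₃, ω₄ } ∪ { ω₂, ω₆ }
  { ω₂, ω₃, ω₅, ω₆ }  = { ω₂, ω₅ } ∪ { ω₃, ω₆ }
Round 5 (8 new):
  { ω₂, ω₃ }  = { ω₂ } ∪ { ω₃ }
  { ω₃, ω₅ }  = { ω₅ } ∪ { ω₃ }
  { ω₁, ω₄, ω₆ }  = { ω₁, ω₆ } ∪ { ω₁, ω₄ }
  { ω₁, ω₅, ω₆ }  = { ω₂, ω₃, ω₄ }ᶜ
  { ω₂, ω₃, ω₅ }  = { ω₂, ω₅ } ∪ { ω₃ }
  { ω₁, ω₂, ω₄, ω₆ }  = { ω₂, ω₄, ω₆ } ∪ { ω₁, ω₆ }
  { ω₁, ω₃, ω₅, ω₆ }  = { ω₂, ω₄ }ᶜ
  { ω₁, ω₄, ω₅, ω₆ }  = { ω₅, ω₆ } ∪ { ω₁, ω₄ }
Round 6: stable.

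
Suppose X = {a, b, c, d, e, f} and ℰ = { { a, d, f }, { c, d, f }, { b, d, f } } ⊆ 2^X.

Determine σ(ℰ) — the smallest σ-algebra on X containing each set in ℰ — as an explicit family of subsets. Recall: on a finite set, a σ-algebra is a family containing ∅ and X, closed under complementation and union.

Take S₀ = ℰ ∪ {∅, X} = { {}, { a, d, f }, { b, d, f }, { c, d, f }, X }.
Pass 1 (6 new):
  { a, b, e }  = X∖{ c, d, f }
  { a, c, e }  = X∖{ b, d, f }
  { b, c, e }  = X∖{ a, d, f }
  { a, b, d, f }  = { b, d, f } ∪ { a, d, f }
  { a, c, d, f }  = { c, d, f } ∪ { a, d, f }
  { b, c, d, f }  = { b, d, f } ∪ { c, d, f }
Pass 2: 8 new —
  { a, e }  = X∖{ b, c, d, f }
  { b, e }  = X∖{ a, c, d, f }
  { c, e }  = X∖{ a, b, d, f }
  { a, b, c, e }  = { a, c, e } ∪ { a, b, e }
  { a, b, c, d, f }  = { b, d, f } ∪ { a, c, d, f }
  { a, b, d, e, f }  = { b, d, f } ∪ { a, b, e }
  { a, c, d, e, f }  = { a, c, e } ∪ { a, d, f }
  { b, c, d, e, f }  = { b, d, f } ∪ { b, c, e }
Pass 3. New:
  { a }  = X∖{ b, c, d, e, f }
  { b }  = X∖{ a, c, d, e, f }
  { c }  = X∖{ a, b, d, e, f }
  { e }  = X∖{ a, b, c, d, f }
  { d, f }  = X∖{ a, b, c, e }
  { a, d, e, f }  = { a, d, f } ∪ { a, e }
  { b, d, e, f }  = { b, d, f } ∪ { b, e }
  { c, d, e, f }  = { c, e } ∪ { c, d, f }
Pass 4. New:
  { a, b }  = X∖{ c, d, e, f }
  { a, c }  = X∖{ b, d, e, f }
  { b, c }  = X∖{ a, d, e, f }
  { d, e, f }  = { e } ∪ { d, f }
Pass 5 adds 1:
  { a, b, c }  = X∖{ d, e, f }
Pass 6: no new sets; the family is a σ-algebra.

|σ(ℰ)| = 32.  σ(ℰ) = { {}, { a }, { b }, { c }, { e }, { a, b }, { a, c }, { a, e }, { b, c }, { b, e }, { c, e }, { d, f }, { a, b, c }, { a, b, e }, { a, c, e }, { a, d, f }, { b, c, e }, { b, d, f }, { c, d, f }, { d, e, f }, { a, b, c, e }, { a, b, d, f }, { a, c, d, f }, { a, d, e, f }, { b, c, d, f }, { b, d, e, f }, { c, d, e, f }, { a, b, c, d, f }, { a, b, d, e, f }, { a, c, d, e, f }, { b, c, d, e, f }, X }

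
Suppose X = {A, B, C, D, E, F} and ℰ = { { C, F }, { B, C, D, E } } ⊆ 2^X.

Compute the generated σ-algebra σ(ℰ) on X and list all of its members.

|σ(ℰ)| = 16.  σ(ℰ) = { ∅, { A }, { C }, { F }, { A, C }, { A, F }, { C, F }, { A, C, F }, { B, D, E }, { A, B, D, E }, { B, C, D, E }, { B, D, E, F }, { A, B, C, D, E }, { A, B, D, E, F }, { B, C, D, E, F }, X }

Trace:
Take S₀ = ℰ ∪ {∅, X} = { ∅, { C, F }, { B, C, D, E }, X }.
Round 1 (3 new):
  { A, F }  = { B, C, D, E }ᶜ
  { A, B, D, E }  = { C, F }ᶜ
  { B, C, D, E, F }  = { C, F } ∪ { B, C, D, E }
  (now 7)
Round 2: +4 →
  { A }  = { B, C, D, E, F }ᶜ
  { A, C, F }  = { C, F } ∪ { A, F }
  { A, B, C, D, E }  = { B, C, D, E } ∪ { A, B, D, E }
  { A, B, D, E, F }  = { A, F } ∪ { A, B, D, E }
  (now 11)
Round 3 (3 new):
  { C }  = { A, B, D, E, F }ᶜ
  { F }  = { A, B, C, D, E }ᶜ
  { B, D, E }  = { A, C, F }ᶜ
  (now 14)
Round 4: +2 →
  { A, C }  = { C } ∪ { A }
  { B, D, E, F }  = { B, D, E } ∪ { F }
  (now 16)
Round 5 adds nothing — fixpoint reached.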